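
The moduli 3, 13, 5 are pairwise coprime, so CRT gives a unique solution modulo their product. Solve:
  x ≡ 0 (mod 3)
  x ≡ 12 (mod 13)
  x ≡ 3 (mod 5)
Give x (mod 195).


Moduli 3, 13, 5 are pairwise coprime; by CRT there is a unique solution modulo M = 3 · 13 · 5 = 195.
Solve pairwise, accumulating the modulus:
  Start with x ≡ 0 (mod 3).
  Combine with x ≡ 12 (mod 13): since gcd(3, 13) = 1, we get a unique residue mod 39.
    Write x = 0 + 3·t and substitute into x ≡ 12 (mod 13): 3·t ≡ 12 − 0 = 12 (mod 13).
    The inverse of 3 mod 13 is 9 (since 3·9 = 27 = 2·13 + 1), so t ≡ 9·12 = 108 ≡ 4 (mod 13).
    Then x = 0 + 3·4 = 12, valid modulo lcm(3, 13) = 39: x ≡ 12 (mod 39).
  Combine with x ≡ 3 (mod 5): since gcd(39, 5) = 1, we get a unique residue mod 195.
    Write x = 12 + 39·t and substitute into x ≡ 3 (mod 5): 39·t ≡ 3 − 12 = -9 (mod 5).
    Reduce coefficients mod 5: 4·t ≡ 1 (mod 5).
    The inverse of 4 mod 5 is 4 (since 4·4 = 16 = 3·5 + 1), so t ≡ 4·1 = 4 ≡ 4 (mod 5).
    Then x = 12 + 39·4 = 168, valid modulo lcm(39, 5) = 195: x ≡ 168 (mod 195).
Verify: 168 mod 3 = 0 ✓, 168 mod 13 = 12 ✓, 168 mod 5 = 3 ✓.

x ≡ 168 (mod 195).


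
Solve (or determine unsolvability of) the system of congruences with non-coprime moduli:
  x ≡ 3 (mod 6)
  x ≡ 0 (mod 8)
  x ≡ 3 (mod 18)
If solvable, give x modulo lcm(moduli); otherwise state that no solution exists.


Moduli 6, 8, 18 are not pairwise coprime, so CRT works modulo lcm(m_i) when all pairwise compatibility conditions hold.
Pairwise compatibility: gcd(m_i, m_j) must divide a_i - a_j for every pair.
Merge one congruence at a time:
  Start: x ≡ 3 (mod 6).
  Combine with x ≡ 0 (mod 8): gcd(6, 8) = 2, and 0 - 3 = -3 is NOT divisible by 2.
    ⇒ system is inconsistent (no integer solution).

No solution (the system is inconsistent).


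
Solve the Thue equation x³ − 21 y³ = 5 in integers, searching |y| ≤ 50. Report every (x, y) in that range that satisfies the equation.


The equation is x³ - 21y³ = 5. For fixed y, x³ = 21·y³ + 5, so a solution requires the RHS to be a perfect cube.
Strategy: iterate y from -50 to 50, compute RHS = 21·y³ + 5, and check whether it is a (positive or negative) perfect cube.
Check small values of y:
  y = 0: RHS = 5 is not a perfect cube.
  y = 1: RHS = 26 is not a perfect cube.
  y = -1: RHS = -16 is not a perfect cube.
  y = 2: RHS = 173 is not a perfect cube.
  y = -2: RHS = -163 is not a perfect cube.
  y = 3: RHS = 572 is not a perfect cube.
  y = -3: RHS = -562 is not a perfect cube.
Continuing the search up to |y| = 50 finds no solutions either.
No (x, y) in the scanned range satisfies the equation.

No integer solutions with |y| ≤ 50.


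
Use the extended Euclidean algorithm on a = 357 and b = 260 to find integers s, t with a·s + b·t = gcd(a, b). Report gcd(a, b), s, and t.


Euclidean algorithm on (357, 260) — divide until remainder is 0:
  357 = 1 · 260 + 97
  260 = 2 · 97 + 66
  97 = 1 · 66 + 31
  66 = 2 · 31 + 4
  31 = 7 · 4 + 3
  4 = 1 · 3 + 1
  3 = 3 · 1 + 0
gcd(357, 260) = 1.
Track Bezout coefficients alongside the remainders: start with r₀ = 357 = a·1 + b·0 (s = 1, t = 0) and r₁ = 260 = a·0 + b·1 (s = 0, t = 1); each new remainder r_{k+1} = r_{k-1} − q_k·r_k inherits s_{k+1} = s_{k-1} − q_k·s_k, t_{k+1} = t_{k-1} − q_k·t_k, so r_k = a·s_k + b·t_k at every step:
  q = 1: r = 97, s = 1 − 1·0 = 1, t = 0 − 1·1 = -1  (check: 357·1 + 260·(-1) = 97)
  q = 2: r = 66, s = 0 − 2·1 = -2, t = 1 − 2·(-1) = 3  (check: 357·(-2) + 260·3 = 66)
  q = 1: r = 31, s = 1 − 1·(-2) = 3, t = -1 − 1·3 = -4  (check: 357·3 + 260·(-4) = 31)
  q = 2: r = 4, s = -2 − 2·3 = -8, t = 3 − 2·(-4) = 11  (check: 357·(-8) + 260·11 = 4)
  q = 7: r = 3, s = 3 − 7·(-8) = 59, t = -4 − 7·11 = -81  (check: 357·59 + 260·(-81) = 3)
  q = 1: r = 1, s = -8 − 1·59 = -67, t = 11 − 1·(-81) = 92  (check: 357·(-67) + 260·92 = 1)
The row with r = 1 (the gcd) gives the Bezout coefficients s = -67, t = 92.
Result: 357 · (-67) + 260 · (92) = 1.

gcd(357, 260) = 1; s = -67, t = 92 (check: 357·(-67) + 260·92 = 1).


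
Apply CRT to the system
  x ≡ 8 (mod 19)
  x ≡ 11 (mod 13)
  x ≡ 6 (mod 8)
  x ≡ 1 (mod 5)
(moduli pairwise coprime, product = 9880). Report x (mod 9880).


Product of moduli M = 19 · 13 · 8 · 5 = 9880.
Merge one congruence at a time:
  Start: x ≡ 8 (mod 19).
  Combine with x ≡ 11 (mod 13); new modulus lcm = 247.
    Write x = 8 + 19·t and substitute into x ≡ 11 (mod 13): 19·t ≡ 11 − 8 = 3 (mod 13).
    Reduce coefficients mod 13: 6·t ≡ 3 (mod 13).
    The inverse of 6 mod 13 is 11 (since 6·11 = 66 = 5·13 + 1), so t ≡ 11·3 = 33 ≡ 7 (mod 13).
    Then x = 8 + 19·7 = 141, valid modulo lcm(19, 13) = 247: x ≡ 141 (mod 247).
  Combine with x ≡ 6 (mod 8); new modulus lcm = 1976.
    Write x = 141 + 247·t and substitute into x ≡ 6 (mod 8): 247·t ≡ 6 − 141 = -135 (mod 8).
    Reduce coefficients mod 8: 7·t ≡ 1 (mod 8).
    The inverse of 7 mod 8 is 7 (since 7·7 = 49 = 6·8 + 1), so t ≡ 7·1 = 7 ≡ 7 (mod 8).
    Then x = 141 + 247·7 = 1870, valid modulo lcm(247, 8) = 1976: x ≡ 1870 (mod 1976).
  Combine with x ≡ 1 (mod 5); new modulus lcm = 9880.
    Write x = 1870 + 1976·t and substitute into x ≡ 1 (mod 5): 1976·t ≡ 1 − 1870 = -1869 (mod 5).
    Reduce coefficients mod 5: 1·t ≡ 1 (mod 5).
    So t ≡ 1 (mod 5).
    Then x = 1870 + 1976·1 = 3846, valid modulo lcm(1976, 5) = 9880: x ≡ 3846 (mod 9880).
Verify against each original: 3846 mod 19 = 8, 3846 mod 13 = 11, 3846 mod 8 = 6, 3846 mod 5 = 1.

x ≡ 3846 (mod 9880).


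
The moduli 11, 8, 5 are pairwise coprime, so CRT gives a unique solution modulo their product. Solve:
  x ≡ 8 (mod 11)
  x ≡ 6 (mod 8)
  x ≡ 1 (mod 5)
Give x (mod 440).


Moduli 11, 8, 5 are pairwise coprime; by CRT there is a unique solution modulo M = 11 · 8 · 5 = 440.
Solve pairwise, accumulating the modulus:
  Start with x ≡ 8 (mod 11).
  Combine with x ≡ 6 (mod 8): since gcd(11, 8) = 1, we get a unique residue mod 88.
    Write x = 8 + 11·t and substitute into x ≡ 6 (mod 8): 11·t ≡ 6 − 8 = -2 (mod 8).
    Reduce coefficients mod 8: 3·t ≡ 6 (mod 8).
    The inverse of 3 mod 8 is 3 (since 3·3 = 9 = 1·8 + 1), so t ≡ 3·6 = 18 ≡ 2 (mod 8).
    Then x = 8 + 11·2 = 30, valid modulo lcm(11, 8) = 88: x ≡ 30 (mod 88).
  Combine with x ≡ 1 (mod 5): since gcd(88, 5) = 1, we get a unique residue mod 440.
    Write x = 30 + 88·t and substitute into x ≡ 1 (mod 5): 88·t ≡ 1 − 30 = -29 (mod 5).
    Reduce coefficients mod 5: 3·t ≡ 1 (mod 5).
    The inverse of 3 mod 5 is 2 (since 3·2 = 6 = 1·5 + 1), so t ≡ 2·1 = 2 ≡ 2 (mod 5).
    Then x = 30 + 88·2 = 206, valid modulo lcm(88, 5) = 440: x ≡ 206 (mod 440).
Verify: 206 mod 11 = 8 ✓, 206 mod 8 = 6 ✓, 206 mod 5 = 1 ✓.

x ≡ 206 (mod 440).


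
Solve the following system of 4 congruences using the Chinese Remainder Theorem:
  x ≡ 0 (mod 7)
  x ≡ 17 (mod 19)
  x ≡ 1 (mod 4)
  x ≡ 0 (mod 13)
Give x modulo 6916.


Product of moduli M = 7 · 19 · 4 · 13 = 6916.
Merge one congruence at a time:
  Start: x ≡ 0 (mod 7).
  Combine with x ≡ 17 (mod 19); new modulus lcm = 133.
    Write x = 0 + 7·t and substitute into x ≡ 17 (mod 19): 7·t ≡ 17 − 0 = 17 (mod 19).
    The inverse of 7 mod 19 is 11 (since 7·11 = 77 = 4·19 + 1), so t ≡ 11·17 = 187 ≡ 16 (mod 19).
    Then x = 0 + 7·16 = 112, valid modulo lcm(7, 19) = 133: x ≡ 112 (mod 133).
  Combine with x ≡ 1 (mod 4); new modulus lcm = 532.
    Write x = 112 + 133·t and substitute into x ≡ 1 (mod 4): 133·t ≡ 1 − 112 = -111 (mod 4).
    Reduce coefficients mod 4: 1·t ≡ 1 (mod 4).
    So t ≡ 1 (mod 4).
    Then x = 112 + 133·1 = 245, valid modulo lcm(133, 4) = 532: x ≡ 245 (mod 532).
  Combine with x ≡ 0 (mod 13); new modulus lcm = 6916.
    Write x = 245 + 532·t and substitute into x ≡ 0 (mod 13): 532·t ≡ 0 − 245 = -245 (mod 13).
    Reduce coefficients mod 13: 12·t ≡ 2 (mod 13).
    The inverse of 12 mod 13 is 12 (since 12·12 = 144 = 11·13 + 1), so t ≡ 12·2 = 24 ≡ 11 (mod 13).
    Then x = 245 + 532·11 = 6097, valid modulo lcm(532, 13) = 6916: x ≡ 6097 (mod 6916).
Verify against each original: 6097 mod 7 = 0, 6097 mod 19 = 17, 6097 mod 4 = 1, 6097 mod 13 = 0.

x ≡ 6097 (mod 6916).


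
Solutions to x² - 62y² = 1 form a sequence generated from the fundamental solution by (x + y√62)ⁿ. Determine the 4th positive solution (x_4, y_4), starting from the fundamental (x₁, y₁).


Step 1: Find the fundamental solution (x₁, y₁) of x² - 62y² = 1.
  Expand √62 as a continued fraction. a₀ = ⌊√62⌋ = 7; iterate m_{k+1} = d_k·a_k − m_k, d_{k+1} = (62 − m_{k+1}²)/d_k, a_{k+1} = ⌊(a₀ + m_{k+1})/d_{k+1}⌋ (starting m₀ = 0, d₀ = 1), with convergents p_k = a_k·p_{k-1} + p_{k-2}, q_k = a_k·q_{k-1} + q_{k-2} (p₋₁ = 1, q₋₁ = 0):
  k = 0: a₀ = 7; p₀/q₀ = 7/1; p₀² − 62·q₀² = 49 − 62 = -13.
  k = 1: m = 7, d = 13, a = ⌊(7 + 7)/13⌋ = 1; p/q = (1·7 + 1)/(1·1 + 0) = 8/1; p² − 62·q² = 64 − 62 = 2.
  k = 2: m = 6, d = 2, a = ⌊(7 + 6)/2⌋ = 6; p/q = (6·8 + 7)/(6·1 + 1) = 55/7; p² − 62·q² = 3025 − 3038 = -13.
  k = 3: m = 6, d = 13, a = ⌊(7 + 6)/13⌋ = 1; p/q = (1·55 + 8)/(1·7 + 1) = 63/8; p² − 62·q² = 3969 − 3968 = 1.
  The first convergent with p² − 62·q² = 1 gives the fundamental solution (x₁, y₁) = (63, 8).
Step 2: Apply the recurrence (x_{n+1}, y_{n+1}) = (x₁x_n + 62y₁y_n, x₁y_n + y₁x_n) repeatedly.
  From (x_1, y_1) = (63, 8): x_2 = 63·63 + 62·8·8 = 7937; y_2 = 63·8 + 8·63 = 1008.
  From (x_2, y_2) = (7937, 1008): x_3 = 63·7937 + 62·8·1008 = 999999; y_3 = 63·1008 + 8·7937 = 127000.
  From (x_3, y_3) = (999999, 127000): x_4 = 63·999999 + 62·8·127000 = 125991937; y_4 = 63·127000 + 8·999999 = 16000992.
Step 3: Verify x_4² - 62·y_4² = 15873968189011969 - 15873968189011968 = 1 (should be 1). ✓

(x_1, y_1) = (63, 8); (x_4, y_4) = (125991937, 16000992).


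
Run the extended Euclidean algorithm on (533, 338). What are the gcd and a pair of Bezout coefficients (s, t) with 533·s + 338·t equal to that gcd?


Euclidean algorithm on (533, 338) — divide until remainder is 0:
  533 = 1 · 338 + 195
  338 = 1 · 195 + 143
  195 = 1 · 143 + 52
  143 = 2 · 52 + 39
  52 = 1 · 39 + 13
  39 = 3 · 13 + 0
gcd(533, 338) = 13.
Track Bezout coefficients alongside the remainders: start with r₀ = 533 = a·1 + b·0 (s = 1, t = 0) and r₁ = 338 = a·0 + b·1 (s = 0, t = 1); each new remainder r_{k+1} = r_{k-1} − q_k·r_k inherits s_{k+1} = s_{k-1} − q_k·s_k, t_{k+1} = t_{k-1} − q_k·t_k, so r_k = a·s_k + b·t_k at every step:
  q = 1: r = 195, s = 1 − 1·0 = 1, t = 0 − 1·1 = -1  (check: 533·1 + 338·(-1) = 195)
  q = 1: r = 143, s = 0 − 1·1 = -1, t = 1 − 1·(-1) = 2  (check: 533·(-1) + 338·2 = 143)
  q = 1: r = 52, s = 1 − 1·(-1) = 2, t = -1 − 1·2 = -3  (check: 533·2 + 338·(-3) = 52)
  q = 2: r = 39, s = -1 − 2·2 = -5, t = 2 − 2·(-3) = 8  (check: 533·(-5) + 338·8 = 39)
  q = 1: r = 13, s = 2 − 1·(-5) = 7, t = -3 − 1·8 = -11  (check: 533·7 + 338·(-11) = 13)
The row with r = 13 (the gcd) gives the Bezout coefficients s = 7, t = -11.
Result: 533 · (7) + 338 · (-11) = 13.

gcd(533, 338) = 13; s = 7, t = -11 (check: 533·7 + 338·(-11) = 13).


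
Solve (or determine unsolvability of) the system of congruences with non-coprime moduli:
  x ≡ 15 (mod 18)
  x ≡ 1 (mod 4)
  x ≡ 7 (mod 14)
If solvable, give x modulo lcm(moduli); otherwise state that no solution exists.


Moduli 18, 4, 14 are not pairwise coprime, so CRT works modulo lcm(m_i) when all pairwise compatibility conditions hold.
Pairwise compatibility: gcd(m_i, m_j) must divide a_i - a_j for every pair.
Merge one congruence at a time:
  Start: x ≡ 15 (mod 18).
  Combine with x ≡ 1 (mod 4): gcd(18, 4) = 2; 1 - 15 = -14, which IS divisible by 2, so compatible.
    Write x = 15 + 18·t and substitute into x ≡ 1 (mod 4): 18·t ≡ 1 − 15 = -14 (mod 4).
    Divide the congruence (and modulus) by g = 2: 9·t ≡ -7 (mod 2).
    Reduce coefficients mod 2: 1·t ≡ 1 (mod 2).
    So t ≡ 1 (mod 2).
    Then x = 15 + 18·1 = 33, valid modulo lcm(18, 4) = 36: x ≡ 33 (mod 36).
  Combine with x ≡ 7 (mod 14): gcd(36, 14) = 2; 7 - 33 = -26, which IS divisible by 2, so compatible.
    Write x = 33 + 36·t and substitute into x ≡ 7 (mod 14): 36·t ≡ 7 − 33 = -26 (mod 14).
    Divide the congruence (and modulus) by g = 2: 18·t ≡ -13 (mod 7).
    Reduce coefficients mod 7: 4·t ≡ 1 (mod 7).
    The inverse of 4 mod 7 is 2 (since 4·2 = 8 = 1·7 + 1), so t ≡ 2·1 = 2 ≡ 2 (mod 7).
    Then x = 33 + 36·2 = 105, valid modulo lcm(36, 14) = 252: x ≡ 105 (mod 252).
Verify: 105 mod 18 = 15, 105 mod 4 = 1, 105 mod 14 = 7.

x ≡ 105 (mod 252).


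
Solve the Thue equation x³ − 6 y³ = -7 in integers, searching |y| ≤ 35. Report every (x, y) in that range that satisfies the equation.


The equation is x³ - 6y³ = -7. For fixed y, x³ = 6·y³ − 7, so a solution requires the RHS to be a perfect cube.
Strategy: iterate y from -35 to 35, compute RHS = 6·y³ − 7, and check whether it is a (positive or negative) perfect cube.
Check small values of y:
  y = 0: RHS = -7 is not a perfect cube.
  y = 1: RHS = -1 = (-1)³ ⇒ x = -1 works.
  y = -1: RHS = -13 is not a perfect cube.
  y = 2: RHS = 41 is not a perfect cube.
  y = -2: RHS = -55 is not a perfect cube.
  y = 3: RHS = 155 is not a perfect cube.
  y = -3: RHS = -169 is not a perfect cube.
Continuing the search up to |y| = 35 finds no further solutions beyond those listed.
Collected solutions: (-1, 1).

Solutions (with |y| ≤ 35): (-1, 1).


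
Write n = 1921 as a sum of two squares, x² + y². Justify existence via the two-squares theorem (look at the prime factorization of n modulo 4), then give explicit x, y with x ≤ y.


Step 1: Factor n = 1921 = 17 · 113.
Step 2: Check the mod-4 condition on each prime factor: 17 ≡ 1 (mod 4), exponent 1; 113 ≡ 1 (mod 4), exponent 1.
All primes ≡ 3 (mod 4) appear to even exponent (or don't appear), so by the two-squares theorem n IS expressible as a sum of two squares.
Step 3: Build a representation. Here n = 17 · 113 is a product of primes ≡ 1 (mod 4). Each prime p ≡ 1 (mod 4) is itself a sum of two squares; find a² by testing p − a² for a perfect square:
  17: 17 − 1² = 16 = 4² ⇒ 17 = 1² + 4².
  113: 113 − 1² = 112, 113 − 2² = 109, 113 − 3² = 104, 113 − 4² = 97, 113 − 5² = 88, 113 − 6² = 77, 113 − 7² = 64 = 8² ⇒ 113 = 7² + 8².
  Combine using the Brahmagupta–Fibonacci identity (a² + b²)(c² + d²) = (ac − bd)² + (ad + bc)² = (ac + bd)² + (ad − bc)²:
  17 · 113 = 1921: from (1² + 4²)(7² + 8²), take (1·7 − 4·8, 1·8 + 4·7) = (7 − 32, 8 + 28) = (-25, 36); dropping signs (only squares matter) gives (25, 36); check 25² + 36² = 625 + 1296 = 1921 ✓.
Step 4: Order so x ≤ y and verify: 25² + 36² = 625 + 1296 = 1921 = n. ✓

n = 1921 = 25² + 36² (one valid representation with x ≤ y).


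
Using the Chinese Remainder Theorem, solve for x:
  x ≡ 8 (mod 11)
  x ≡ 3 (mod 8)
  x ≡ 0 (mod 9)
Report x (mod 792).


Moduli 11, 8, 9 are pairwise coprime; by CRT there is a unique solution modulo M = 11 · 8 · 9 = 792.
Solve pairwise, accumulating the modulus:
  Start with x ≡ 8 (mod 11).
  Combine with x ≡ 3 (mod 8): since gcd(11, 8) = 1, we get a unique residue mod 88.
    Write x = 8 + 11·t and substitute into x ≡ 3 (mod 8): 11·t ≡ 3 − 8 = -5 (mod 8).
    Reduce coefficients mod 8: 3·t ≡ 3 (mod 8).
    The inverse of 3 mod 8 is 3 (since 3·3 = 9 = 1·8 + 1), so t ≡ 3·3 = 9 ≡ 1 (mod 8).
    Then x = 8 + 11·1 = 19, valid modulo lcm(11, 8) = 88: x ≡ 19 (mod 88).
  Combine with x ≡ 0 (mod 9): since gcd(88, 9) = 1, we get a unique residue mod 792.
    Write x = 19 + 88·t and substitute into x ≡ 0 (mod 9): 88·t ≡ 0 − 19 = -19 (mod 9).
    Reduce coefficients mod 9: 7·t ≡ 8 (mod 9).
    The inverse of 7 mod 9 is 4 (since 7·4 = 28 = 3·9 + 1), so t ≡ 4·8 = 32 ≡ 5 (mod 9).
    Then x = 19 + 88·5 = 459, valid modulo lcm(88, 9) = 792: x ≡ 459 (mod 792).
Verify: 459 mod 11 = 8 ✓, 459 mod 8 = 3 ✓, 459 mod 9 = 0 ✓.

x ≡ 459 (mod 792).


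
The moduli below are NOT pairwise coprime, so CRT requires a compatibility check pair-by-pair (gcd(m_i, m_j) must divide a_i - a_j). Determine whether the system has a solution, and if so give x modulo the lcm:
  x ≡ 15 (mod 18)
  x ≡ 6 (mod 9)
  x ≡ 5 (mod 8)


Moduli 18, 9, 8 are not pairwise coprime, so CRT works modulo lcm(m_i) when all pairwise compatibility conditions hold.
Pairwise compatibility: gcd(m_i, m_j) must divide a_i - a_j for every pair.
Merge one congruence at a time:
  Start: x ≡ 15 (mod 18).
  Combine with x ≡ 6 (mod 9): gcd(18, 9) = 9; 6 - 15 = -9, which IS divisible by 9, so compatible.
    Write x = 15 + 18·t and substitute into x ≡ 6 (mod 9): 18·t ≡ 6 − 15 = -9 (mod 9).
    Divide the congruence (and modulus) by g = 9: 2·t ≡ -1 (mod 1).
    Modulo 1 every t works; take t = 0.
    Then x = 15 + 18·0 = 15, valid modulo lcm(18, 9) = 18: x ≡ 15 (mod 18).
  Combine with x ≡ 5 (mod 8): gcd(18, 8) = 2; 5 - 15 = -10, which IS divisible by 2, so compatible.
    Write x = 15 + 18·t and substitute into x ≡ 5 (mod 8): 18·t ≡ 5 − 15 = -10 (mod 8).
    Divide the congruence (and modulus) by g = 2: 9·t ≡ -5 (mod 4).
    Reduce coefficients mod 4: 1·t ≡ 3 (mod 4).
    So t ≡ 3 (mod 4).
    Then x = 15 + 18·3 = 69, valid modulo lcm(18, 8) = 72: x ≡ 69 (mod 72).
Verify: 69 mod 18 = 15, 69 mod 9 = 6, 69 mod 8 = 5.

x ≡ 69 (mod 72).


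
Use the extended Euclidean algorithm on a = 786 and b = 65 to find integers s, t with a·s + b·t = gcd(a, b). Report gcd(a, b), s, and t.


Euclidean algorithm on (786, 65) — divide until remainder is 0:
  786 = 12 · 65 + 6
  65 = 10 · 6 + 5
  6 = 1 · 5 + 1
  5 = 5 · 1 + 0
gcd(786, 65) = 1.
Track Bezout coefficients alongside the remainders: start with r₀ = 786 = a·1 + b·0 (s = 1, t = 0) and r₁ = 65 = a·0 + b·1 (s = 0, t = 1); each new remainder r_{k+1} = r_{k-1} − q_k·r_k inherits s_{k+1} = s_{k-1} − q_k·s_k, t_{k+1} = t_{k-1} − q_k·t_k, so r_k = a·s_k + b·t_k at every step:
  q = 12: r = 6, s = 1 − 12·0 = 1, t = 0 − 12·1 = -12  (check: 786·1 + 65·(-12) = 6)
  q = 10: r = 5, s = 0 − 10·1 = -10, t = 1 − 10·(-12) = 121  (check: 786·(-10) + 65·121 = 5)
  q = 1: r = 1, s = 1 − 1·(-10) = 11, t = -12 − 1·121 = -133  (check: 786·11 + 65·(-133) = 1)
The row with r = 1 (the gcd) gives the Bezout coefficients s = 11, t = -133.
Result: 786 · (11) + 65 · (-133) = 1.

gcd(786, 65) = 1; s = 11, t = -133 (check: 786·11 + 65·(-133) = 1).


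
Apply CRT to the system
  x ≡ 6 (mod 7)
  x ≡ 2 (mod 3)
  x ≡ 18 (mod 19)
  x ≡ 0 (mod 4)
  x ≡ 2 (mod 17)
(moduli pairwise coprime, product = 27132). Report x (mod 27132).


Product of moduli M = 7 · 3 · 19 · 4 · 17 = 27132.
Merge one congruence at a time:
  Start: x ≡ 6 (mod 7).
  Combine with x ≡ 2 (mod 3); new modulus lcm = 21.
    Write x = 6 + 7·t and substitute into x ≡ 2 (mod 3): 7·t ≡ 2 − 6 = -4 (mod 3).
    Reduce coefficients mod 3: 1·t ≡ 2 (mod 3).
    So t ≡ 2 (mod 3).
    Then x = 6 + 7·2 = 20, valid modulo lcm(7, 3) = 21: x ≡ 20 (mod 21).
  Combine with x ≡ 18 (mod 19); new modulus lcm = 399.
    Write x = 20 + 21·t and substitute into x ≡ 18 (mod 19): 21·t ≡ 18 − 20 = -2 (mod 19).
    Reduce coefficients mod 19: 2·t ≡ 17 (mod 19).
    The inverse of 2 mod 19 is 10 (since 2·10 = 20 = 1·19 + 1), so t ≡ 10·17 = 170 ≡ 18 (mod 19).
    Then x = 20 + 21·18 = 398, valid modulo lcm(21, 19) = 399: x ≡ 398 (mod 399).
  Combine with x ≡ 0 (mod 4); new modulus lcm = 1596.
    Write x = 398 + 399·t and substitute into x ≡ 0 (mod 4): 399·t ≡ 0 − 398 = -398 (mod 4).
    Reduce coefficients mod 4: 3·t ≡ 2 (mod 4).
    The inverse of 3 mod 4 is 3 (since 3·3 = 9 = 2·4 + 1), so t ≡ 3·2 = 6 ≡ 2 (mod 4).
    Then x = 398 + 399·2 = 1196, valid modulo lcm(399, 4) = 1596: x ≡ 1196 (mod 1596).
  Combine with x ≡ 2 (mod 17); new modulus lcm = 27132.
    Write x = 1196 + 1596·t and substitute into x ≡ 2 (mod 17): 1596·t ≡ 2 − 1196 = -1194 (mod 17).
    Reduce coefficients mod 17: 15·t ≡ 13 (mod 17).
    The inverse of 15 mod 17 is 8 (since 15·8 = 120 = 7·17 + 1), so t ≡ 8·13 = 104 ≡ 2 (mod 17).
    Then x = 1196 + 1596·2 = 4388, valid modulo lcm(1596, 17) = 27132: x ≡ 4388 (mod 27132).
Verify against each original: 4388 mod 7 = 6, 4388 mod 3 = 2, 4388 mod 19 = 18, 4388 mod 4 = 0, 4388 mod 17 = 2.

x ≡ 4388 (mod 27132).


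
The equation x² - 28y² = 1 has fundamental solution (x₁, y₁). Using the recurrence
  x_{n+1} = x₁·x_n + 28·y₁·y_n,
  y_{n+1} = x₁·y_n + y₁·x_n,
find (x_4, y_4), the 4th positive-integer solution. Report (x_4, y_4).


Step 1: Find the fundamental solution (x₁, y₁) of x² - 28y² = 1.
  Expand √28 as a continued fraction. a₀ = ⌊√28⌋ = 5; iterate m_{k+1} = d_k·a_k − m_k, d_{k+1} = (28 − m_{k+1}²)/d_k, a_{k+1} = ⌊(a₀ + m_{k+1})/d_{k+1}⌋ (starting m₀ = 0, d₀ = 1), with convergents p_k = a_k·p_{k-1} + p_{k-2}, q_k = a_k·q_{k-1} + q_{k-2} (p₋₁ = 1, q₋₁ = 0):
  k = 0: a₀ = 5; p₀/q₀ = 5/1; p₀² − 28·q₀² = 25 − 28 = -3.
  k = 1: m = 5, d = 3, a = ⌊(5 + 5)/3⌋ = 3; p/q = (3·5 + 1)/(3·1 + 0) = 16/3; p² − 28·q² = 256 − 252 = 4.
  k = 2: m = 4, d = 4, a = ⌊(5 + 4)/4⌋ = 2; p/q = (2·16 + 5)/(2·3 + 1) = 37/7; p² − 28·q² = 1369 − 1372 = -3.
  k = 3: m = 4, d = 3, a = ⌊(5 + 4)/3⌋ = 3; p/q = (3·37 + 16)/(3·7 + 3) = 127/24; p² − 28·q² = 16129 − 16128 = 1.
  The first convergent with p² − 28·q² = 1 gives the fundamental solution (x₁, y₁) = (127, 24).
Step 2: Apply the recurrence (x_{n+1}, y_{n+1}) = (x₁x_n + 28y₁y_n, x₁y_n + y₁x_n) repeatedly.
  From (x_1, y_1) = (127, 24): x_2 = 127·127 + 28·24·24 = 32257; y_2 = 127·24 + 24·127 = 6096.
  From (x_2, y_2) = (32257, 6096): x_3 = 127·32257 + 28·24·6096 = 8193151; y_3 = 127·6096 + 24·32257 = 1548360.
  From (x_3, y_3) = (8193151, 1548360): x_4 = 127·8193151 + 28·24·1548360 = 2081028097; y_4 = 127·1548360 + 24·8193151 = 393277344.
Step 3: Verify x_4² - 28·y_4² = 4330677940503441409 - 4330677940503441408 = 1 (should be 1). ✓

(x_1, y_1) = (127, 24); (x_4, y_4) = (2081028097, 393277344).


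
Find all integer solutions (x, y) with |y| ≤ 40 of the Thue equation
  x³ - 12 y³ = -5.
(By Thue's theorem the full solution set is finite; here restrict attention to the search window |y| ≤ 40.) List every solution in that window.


The equation is x³ - 12y³ = -5. For fixed y, x³ = 12·y³ − 5, so a solution requires the RHS to be a perfect cube.
Strategy: iterate y from -40 to 40, compute RHS = 12·y³ − 5, and check whether it is a (positive or negative) perfect cube.
Check small values of y:
  y = 0: RHS = -5 is not a perfect cube.
  y = 1: RHS = 7 is not a perfect cube.
  y = -1: RHS = -17 is not a perfect cube.
  y = 2: RHS = 91 is not a perfect cube.
  y = -2: RHS = -101 is not a perfect cube.
  y = 3: RHS = 319 is not a perfect cube.
  y = -3: RHS = -329 is not a perfect cube.
Continuing the search up to |y| = 40 finds no solutions either.
No (x, y) in the scanned range satisfies the equation.

No integer solutions with |y| ≤ 40.


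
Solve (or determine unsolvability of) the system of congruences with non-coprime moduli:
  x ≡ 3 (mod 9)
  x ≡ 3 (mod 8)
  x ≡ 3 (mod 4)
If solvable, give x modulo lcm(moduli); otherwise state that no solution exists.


Moduli 9, 8, 4 are not pairwise coprime, so CRT works modulo lcm(m_i) when all pairwise compatibility conditions hold.
Pairwise compatibility: gcd(m_i, m_j) must divide a_i - a_j for every pair.
Merge one congruence at a time:
  Start: x ≡ 3 (mod 9).
  Combine with x ≡ 3 (mod 8): gcd(9, 8) = 1; 3 - 3 = 0, which IS divisible by 1, so compatible.
    Write x = 3 + 9·t and substitute into x ≡ 3 (mod 8): 9·t ≡ 3 − 3 = 0 (mod 8).
    Reduce coefficients mod 8: 1·t ≡ 0 (mod 8).
    So t ≡ 0 (mod 8).
    Then x = 3 + 9·0 = 3, valid modulo lcm(9, 8) = 72: x ≡ 3 (mod 72).
  Combine with x ≡ 3 (mod 4): gcd(72, 4) = 4; 3 - 3 = 0, which IS divisible by 4, so compatible.
    Write x = 3 + 72·t and substitute into x ≡ 3 (mod 4): 72·t ≡ 3 − 3 = 0 (mod 4).
    Divide the congruence (and modulus) by g = 4: 18·t ≡ 0 (mod 1).
    Modulo 1 every t works; take t = 0.
    Then x = 3 + 72·0 = 3, valid modulo lcm(72, 4) = 72: x ≡ 3 (mod 72).
Verify: 3 mod 9 = 3, 3 mod 8 = 3, 3 mod 4 = 3.

x ≡ 3 (mod 72).


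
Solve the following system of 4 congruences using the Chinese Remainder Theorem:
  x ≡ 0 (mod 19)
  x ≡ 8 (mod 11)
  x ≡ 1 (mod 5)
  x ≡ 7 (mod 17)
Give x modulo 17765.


Product of moduli M = 19 · 11 · 5 · 17 = 17765.
Merge one congruence at a time:
  Start: x ≡ 0 (mod 19).
  Combine with x ≡ 8 (mod 11); new modulus lcm = 209.
    Write x = 0 + 19·t and substitute into x ≡ 8 (mod 11): 19·t ≡ 8 − 0 = 8 (mod 11).
    Reduce coefficients mod 11: 8·t ≡ 8 (mod 11).
    The inverse of 8 mod 11 is 7 (since 8·7 = 56 = 5·11 + 1), so t ≡ 7·8 = 56 ≡ 1 (mod 11).
    Then x = 0 + 19·1 = 19, valid modulo lcm(19, 11) = 209: x ≡ 19 (mod 209).
  Combine with x ≡ 1 (mod 5); new modulus lcm = 1045.
    Write x = 19 + 209·t and substitute into x ≡ 1 (mod 5): 209·t ≡ 1 − 19 = -18 (mod 5).
    Reduce coefficients mod 5: 4·t ≡ 2 (mod 5).
    The inverse of 4 mod 5 is 4 (since 4·4 = 16 = 3·5 + 1), so t ≡ 4·2 = 8 ≡ 3 (mod 5).
    Then x = 19 + 209·3 = 646, valid modulo lcm(209, 5) = 1045: x ≡ 646 (mod 1045).
  Combine with x ≡ 7 (mod 17); new modulus lcm = 17765.
    Write x = 646 + 1045·t and substitute into x ≡ 7 (mod 17): 1045·t ≡ 7 − 646 = -639 (mod 17).
    Reduce coefficients mod 17: 8·t ≡ 7 (mod 17).
    The inverse of 8 mod 17 is 15 (since 8·15 = 120 = 7·17 + 1), so t ≡ 15·7 = 105 ≡ 3 (mod 17).
    Then x = 646 + 1045·3 = 3781, valid modulo lcm(1045, 17) = 17765: x ≡ 3781 (mod 17765).
Verify against each original: 3781 mod 19 = 0, 3781 mod 11 = 8, 3781 mod 5 = 1, 3781 mod 17 = 7.

x ≡ 3781 (mod 17765).


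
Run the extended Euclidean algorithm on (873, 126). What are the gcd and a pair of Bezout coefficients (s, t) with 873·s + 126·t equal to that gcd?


Euclidean algorithm on (873, 126) — divide until remainder is 0:
  873 = 6 · 126 + 117
  126 = 1 · 117 + 9
  117 = 13 · 9 + 0
gcd(873, 126) = 9.
Track Bezout coefficients alongside the remainders: start with r₀ = 873 = a·1 + b·0 (s = 1, t = 0) and r₁ = 126 = a·0 + b·1 (s = 0, t = 1); each new remainder r_{k+1} = r_{k-1} − q_k·r_k inherits s_{k+1} = s_{k-1} − q_k·s_k, t_{k+1} = t_{k-1} − q_k·t_k, so r_k = a·s_k + b·t_k at every step:
  q = 6: r = 117, s = 1 − 6·0 = 1, t = 0 − 6·1 = -6  (check: 873·1 + 126·(-6) = 117)
  q = 1: r = 9, s = 0 − 1·1 = -1, t = 1 − 1·(-6) = 7  (check: 873·(-1) + 126·7 = 9)
The row with r = 9 (the gcd) gives the Bezout coefficients s = -1, t = 7.
Result: 873 · (-1) + 126 · (7) = 9.

gcd(873, 126) = 9; s = -1, t = 7 (check: 873·(-1) + 126·7 = 9).


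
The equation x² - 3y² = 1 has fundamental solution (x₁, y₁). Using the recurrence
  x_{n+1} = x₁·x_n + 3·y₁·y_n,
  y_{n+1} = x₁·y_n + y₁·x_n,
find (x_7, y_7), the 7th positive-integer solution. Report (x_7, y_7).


Step 1: Find the fundamental solution (x₁, y₁) of x² - 3y² = 1.
  Expand √3 as a continued fraction. a₀ = ⌊√3⌋ = 1; iterate m_{k+1} = d_k·a_k − m_k, d_{k+1} = (3 − m_{k+1}²)/d_k, a_{k+1} = ⌊(a₀ + m_{k+1})/d_{k+1}⌋ (starting m₀ = 0, d₀ = 1), with convergents p_k = a_k·p_{k-1} + p_{k-2}, q_k = a_k·q_{k-1} + q_{k-2} (p₋₁ = 1, q₋₁ = 0):
  k = 0: a₀ = 1; p₀/q₀ = 1/1; p₀² − 3·q₀² = 1 − 3 = -2.
  k = 1: m = 1, d = 2, a = ⌊(1 + 1)/2⌋ = 1; p/q = (1·1 + 1)/(1·1 + 0) = 2/1; p² − 3·q² = 4 − 3 = 1.
  The first convergent with p² − 3·q² = 1 gives the fundamental solution (x₁, y₁) = (2, 1).
Step 2: Apply the recurrence (x_{n+1}, y_{n+1}) = (x₁x_n + 3y₁y_n, x₁y_n + y₁x_n) repeatedly.
  From (x_1, y_1) = (2, 1): x_2 = 2·2 + 3·1·1 = 7; y_2 = 2·1 + 1·2 = 4.
  From (x_2, y_2) = (7, 4): x_3 = 2·7 + 3·1·4 = 26; y_3 = 2·4 + 1·7 = 15.
  From (x_3, y_3) = (26, 15): x_4 = 2·26 + 3·1·15 = 97; y_4 = 2·15 + 1·26 = 56.
  From (x_4, y_4) = (97, 56): x_5 = 2·97 + 3·1·56 = 362; y_5 = 2·56 + 1·97 = 209.
  From (x_5, y_5) = (362, 209): x_6 = 2·362 + 3·1·209 = 1351; y_6 = 2·209 + 1·362 = 780.
  From (x_6, y_6) = (1351, 780): x_7 = 2·1351 + 3·1·780 = 5042; y_7 = 2·780 + 1·1351 = 2911.
Step 3: Verify x_7² - 3·y_7² = 25421764 - 25421763 = 1 (should be 1). ✓

(x_1, y_1) = (2, 1); (x_7, y_7) = (5042, 2911).


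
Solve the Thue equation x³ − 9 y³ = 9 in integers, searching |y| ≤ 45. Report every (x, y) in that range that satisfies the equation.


The equation is x³ - 9y³ = 9. For fixed y, x³ = 9·y³ + 9, so a solution requires the RHS to be a perfect cube.
Strategy: iterate y from -45 to 45, compute RHS = 9·y³ + 9, and check whether it is a (positive or negative) perfect cube.
Check small values of y:
  y = 0: RHS = 9 is not a perfect cube.
  y = 1: RHS = 18 is not a perfect cube.
  y = -1: RHS = 0 = (0)³ ⇒ x = 0 works.
  y = 2: RHS = 81 is not a perfect cube.
  y = -2: RHS = -63 is not a perfect cube.
  y = 3: RHS = 252 is not a perfect cube.
  y = -3: RHS = -234 is not a perfect cube.
Continuing the search up to |y| = 45 finds no further solutions beyond those listed.
Collected solutions: (0, -1).

Solutions (with |y| ≤ 45): (0, -1).


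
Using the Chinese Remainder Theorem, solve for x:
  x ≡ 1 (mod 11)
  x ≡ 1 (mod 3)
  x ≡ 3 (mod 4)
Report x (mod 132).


Moduli 11, 3, 4 are pairwise coprime; by CRT there is a unique solution modulo M = 11 · 3 · 4 = 132.
Solve pairwise, accumulating the modulus:
  Start with x ≡ 1 (mod 11).
  Combine with x ≡ 1 (mod 3): since gcd(11, 3) = 1, we get a unique residue mod 33.
    Write x = 1 + 11·t and substitute into x ≡ 1 (mod 3): 11·t ≡ 1 − 1 = 0 (mod 3).
    Reduce coefficients mod 3: 2·t ≡ 0 (mod 3).
    The inverse of 2 mod 3 is 2 (since 2·2 = 4 = 1·3 + 1), so t ≡ 2·0 = 0 ≡ 0 (mod 3).
    Then x = 1 + 11·0 = 1, valid modulo lcm(11, 3) = 33: x ≡ 1 (mod 33).
  Combine with x ≡ 3 (mod 4): since gcd(33, 4) = 1, we get a unique residue mod 132.
    Write x = 1 + 33·t and substitute into x ≡ 3 (mod 4): 33·t ≡ 3 − 1 = 2 (mod 4).
    Reduce coefficients mod 4: 1·t ≡ 2 (mod 4).
    So t ≡ 2 (mod 4).
    Then x = 1 + 33·2 = 67, valid modulo lcm(33, 4) = 132: x ≡ 67 (mod 132).
Verify: 67 mod 11 = 1 ✓, 67 mod 3 = 1 ✓, 67 mod 4 = 3 ✓.

x ≡ 67 (mod 132).


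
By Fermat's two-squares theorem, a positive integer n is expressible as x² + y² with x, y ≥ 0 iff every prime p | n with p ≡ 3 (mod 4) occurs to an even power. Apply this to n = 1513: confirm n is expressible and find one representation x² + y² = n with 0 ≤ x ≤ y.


Step 1: Factor n = 1513 = 17 · 89.
Step 2: Check the mod-4 condition on each prime factor: 17 ≡ 1 (mod 4), exponent 1; 89 ≡ 1 (mod 4), exponent 1.
All primes ≡ 3 (mod 4) appear to even exponent (or don't appear), so by the two-squares theorem n IS expressible as a sum of two squares.
Step 3: Build a representation. Here n = 17 · 89 is a product of primes ≡ 1 (mod 4). Each prime p ≡ 1 (mod 4) is itself a sum of two squares; find a² by testing p − a² for a perfect square:
  17: 17 − 1² = 16 = 4² ⇒ 17 = 1² + 4².
  89: 89 − 1² = 88, 89 − 2² = 85, 89 − 3² = 80, 89 − 4² = 73, 89 − 5² = 64 = 8² ⇒ 89 = 5² + 8².
  Combine using the Brahmagupta–Fibonacci identity (a² + b²)(c² + d²) = (ac − bd)² + (ad + bc)² = (ac + bd)² + (ad − bc)²:
  17 · 89 = 1513: from (1² + 4²)(5² + 8²), take (1·5 − 4·8, 1·8 + 4·5) = (5 − 32, 8 + 20) = (-27, 28); dropping signs (only squares matter) gives (27, 28); check 27² + 28² = 729 + 784 = 1513 ✓.
Step 4: Order so x ≤ y and verify: 27² + 28² = 729 + 784 = 1513 = n. ✓

n = 1513 = 27² + 28² (one valid representation with x ≤ y).


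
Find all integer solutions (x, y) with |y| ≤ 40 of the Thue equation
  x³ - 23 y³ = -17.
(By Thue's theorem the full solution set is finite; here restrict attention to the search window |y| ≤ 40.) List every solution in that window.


The equation is x³ - 23y³ = -17. For fixed y, x³ = 23·y³ − 17, so a solution requires the RHS to be a perfect cube.
Strategy: iterate y from -40 to 40, compute RHS = 23·y³ − 17, and check whether it is a (positive or negative) perfect cube.
Check small values of y:
  y = 0: RHS = -17 is not a perfect cube.
  y = 1: RHS = 6 is not a perfect cube.
  y = -1: RHS = -40 is not a perfect cube.
  y = 2: RHS = 167 is not a perfect cube.
  y = -2: RHS = -201 is not a perfect cube.
  y = 3: RHS = 604 is not a perfect cube.
  y = -3: RHS = -638 is not a perfect cube.
Continuing the search up to |y| = 40 finds no solutions either.
No (x, y) in the scanned range satisfies the equation.

No integer solutions with |y| ≤ 40.


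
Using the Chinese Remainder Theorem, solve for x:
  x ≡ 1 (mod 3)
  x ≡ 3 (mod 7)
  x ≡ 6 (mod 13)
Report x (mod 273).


Moduli 3, 7, 13 are pairwise coprime; by CRT there is a unique solution modulo M = 3 · 7 · 13 = 273.
Solve pairwise, accumulating the modulus:
  Start with x ≡ 1 (mod 3).
  Combine with x ≡ 3 (mod 7): since gcd(3, 7) = 1, we get a unique residue mod 21.
    Write x = 1 + 3·t and substitute into x ≡ 3 (mod 7): 3·t ≡ 3 − 1 = 2 (mod 7).
    The inverse of 3 mod 7 is 5 (since 3·5 = 15 = 2·7 + 1), so t ≡ 5·2 = 10 ≡ 3 (mod 7).
    Then x = 1 + 3·3 = 10, valid modulo lcm(3, 7) = 21: x ≡ 10 (mod 21).
  Combine with x ≡ 6 (mod 13): since gcd(21, 13) = 1, we get a unique residue mod 273.
    Write x = 10 + 21·t and substitute into x ≡ 6 (mod 13): 21·t ≡ 6 − 10 = -4 (mod 13).
    Reduce coefficients mod 13: 8·t ≡ 9 (mod 13).
    The inverse of 8 mod 13 is 5 (since 8·5 = 40 = 3·13 + 1), so t ≡ 5·9 = 45 ≡ 6 (mod 13).
    Then x = 10 + 21·6 = 136, valid modulo lcm(21, 13) = 273: x ≡ 136 (mod 273).
Verify: 136 mod 3 = 1 ✓, 136 mod 7 = 3 ✓, 136 mod 13 = 6 ✓.

x ≡ 136 (mod 273).


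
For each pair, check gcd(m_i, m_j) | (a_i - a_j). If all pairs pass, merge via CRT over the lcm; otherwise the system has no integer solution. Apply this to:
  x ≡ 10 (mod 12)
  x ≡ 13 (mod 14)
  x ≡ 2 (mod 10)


Moduli 12, 14, 10 are not pairwise coprime, so CRT works modulo lcm(m_i) when all pairwise compatibility conditions hold.
Pairwise compatibility: gcd(m_i, m_j) must divide a_i - a_j for every pair.
Merge one congruence at a time:
  Start: x ≡ 10 (mod 12).
  Combine with x ≡ 13 (mod 14): gcd(12, 14) = 2, and 13 - 10 = 3 is NOT divisible by 2.
    ⇒ system is inconsistent (no integer solution).

No solution (the system is inconsistent).


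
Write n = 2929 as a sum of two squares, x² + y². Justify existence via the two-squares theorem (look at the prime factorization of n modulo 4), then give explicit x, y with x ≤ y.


Step 1: Factor n = 2929 = 29 · 101.
Step 2: Check the mod-4 condition on each prime factor: 29 ≡ 1 (mod 4), exponent 1; 101 ≡ 1 (mod 4), exponent 1.
All primes ≡ 3 (mod 4) appear to even exponent (or don't appear), so by the two-squares theorem n IS expressible as a sum of two squares.
Step 3: Build a representation. Here n = 29 · 101 is a product of primes ≡ 1 (mod 4). Each prime p ≡ 1 (mod 4) is itself a sum of two squares; find a² by testing p − a² for a perfect square:
  29: 29 − 1² = 28, 29 − 2² = 25 = 5² ⇒ 29 = 2² + 5².
  101: 101 − 1² = 100 = 10² ⇒ 101 = 1² + 10².
  Combine using the Brahmagupta–Fibonacci identity (a² + b²)(c² + d²) = (ac − bd)² + (ad + bc)² = (ac + bd)² + (ad − bc)²:
  29 · 101 = 2929: from (2² + 5²)(1² + 10²), take (2·1 − 5·10, 2·10 + 5·1) = (2 − 50, 20 + 5) = (-48, 25); dropping signs (only squares matter) gives (48, 25); check 48² + 25² = 2304 + 625 = 2929 ✓.
Step 4: Order so x ≤ y and verify: 25² + 48² = 625 + 2304 = 2929 = n. ✓

n = 2929 = 25² + 48² (one valid representation with x ≤ y).


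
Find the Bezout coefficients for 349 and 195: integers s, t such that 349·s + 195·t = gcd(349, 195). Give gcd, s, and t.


Euclidean algorithm on (349, 195) — divide until remainder is 0:
  349 = 1 · 195 + 154
  195 = 1 · 154 + 41
  154 = 3 · 41 + 31
  41 = 1 · 31 + 10
  31 = 3 · 10 + 1
  10 = 10 · 1 + 0
gcd(349, 195) = 1.
Track Bezout coefficients alongside the remainders: start with r₀ = 349 = a·1 + b·0 (s = 1, t = 0) and r₁ = 195 = a·0 + b·1 (s = 0, t = 1); each new remainder r_{k+1} = r_{k-1} − q_k·r_k inherits s_{k+1} = s_{k-1} − q_k·s_k, t_{k+1} = t_{k-1} − q_k·t_k, so r_k = a·s_k + b·t_k at every step:
  q = 1: r = 154, s = 1 − 1·0 = 1, t = 0 − 1·1 = -1  (check: 349·1 + 195·(-1) = 154)
  q = 1: r = 41, s = 0 − 1·1 = -1, t = 1 − 1·(-1) = 2  (check: 349·(-1) + 195·2 = 41)
  q = 3: r = 31, s = 1 − 3·(-1) = 4, t = -1 − 3·2 = -7  (check: 349·4 + 195·(-7) = 31)
  q = 1: r = 10, s = -1 − 1·4 = -5, t = 2 − 1·(-7) = 9  (check: 349·(-5) + 195·9 = 10)
  q = 3: r = 1, s = 4 − 3·(-5) = 19, t = -7 − 3·9 = -34  (check: 349·19 + 195·(-34) = 1)
The row with r = 1 (the gcd) gives the Bezout coefficients s = 19, t = -34.
Result: 349 · (19) + 195 · (-34) = 1.

gcd(349, 195) = 1; s = 19, t = -34 (check: 349·19 + 195·(-34) = 1).


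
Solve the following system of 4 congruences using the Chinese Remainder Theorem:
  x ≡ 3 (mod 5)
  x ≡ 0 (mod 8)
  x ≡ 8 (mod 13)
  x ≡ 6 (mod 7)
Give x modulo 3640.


Product of moduli M = 5 · 8 · 13 · 7 = 3640.
Merge one congruence at a time:
  Start: x ≡ 3 (mod 5).
  Combine with x ≡ 0 (mod 8); new modulus lcm = 40.
    Write x = 3 + 5·t and substitute into x ≡ 0 (mod 8): 5·t ≡ 0 − 3 = -3 (mod 8).
    Reduce coefficients mod 8: 5·t ≡ 5 (mod 8).
    The inverse of 5 mod 8 is 5 (since 5·5 = 25 = 3·8 + 1), so t ≡ 5·5 = 25 ≡ 1 (mod 8).
    Then x = 3 + 5·1 = 8, valid modulo lcm(5, 8) = 40: x ≡ 8 (mod 40).
  Combine with x ≡ 8 (mod 13); new modulus lcm = 520.
    Write x = 8 + 40·t and substitute into x ≡ 8 (mod 13): 40·t ≡ 8 − 8 = 0 (mod 13).
    Reduce coefficients mod 13: 1·t ≡ 0 (mod 13).
    So t ≡ 0 (mod 13).
    Then x = 8 + 40·0 = 8, valid modulo lcm(40, 13) = 520: x ≡ 8 (mod 520).
  Combine with x ≡ 6 (mod 7); new modulus lcm = 3640.
    Write x = 8 + 520·t and substitute into x ≡ 6 (mod 7): 520·t ≡ 6 − 8 = -2 (mod 7).
    Reduce coefficients mod 7: 2·t ≡ 5 (mod 7).
    The inverse of 2 mod 7 is 4 (since 2·4 = 8 = 1·7 + 1), so t ≡ 4·5 = 20 ≡ 6 (mod 7).
    Then x = 8 + 520·6 = 3128, valid modulo lcm(520, 7) = 3640: x ≡ 3128 (mod 3640).
Verify against each original: 3128 mod 5 = 3, 3128 mod 8 = 0, 3128 mod 13 = 8, 3128 mod 7 = 6.

x ≡ 3128 (mod 3640).


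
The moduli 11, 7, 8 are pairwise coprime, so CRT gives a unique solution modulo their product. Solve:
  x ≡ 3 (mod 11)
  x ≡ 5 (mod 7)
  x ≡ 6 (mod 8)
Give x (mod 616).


Moduli 11, 7, 8 are pairwise coprime; by CRT there is a unique solution modulo M = 11 · 7 · 8 = 616.
Solve pairwise, accumulating the modulus:
  Start with x ≡ 3 (mod 11).
  Combine with x ≡ 5 (mod 7): since gcd(11, 7) = 1, we get a unique residue mod 77.
    Write x = 3 + 11·t and substitute into x ≡ 5 (mod 7): 11·t ≡ 5 − 3 = 2 (mod 7).
    Reduce coefficients mod 7: 4·t ≡ 2 (mod 7).
    The inverse of 4 mod 7 is 2 (since 4·2 = 8 = 1·7 + 1), so t ≡ 2·2 = 4 ≡ 4 (mod 7).
    Then x = 3 + 11·4 = 47, valid modulo lcm(11, 7) = 77: x ≡ 47 (mod 77).
  Combine with x ≡ 6 (mod 8): since gcd(77, 8) = 1, we get a unique residue mod 616.
    Write x = 47 + 77·t and substitute into x ≡ 6 (mod 8): 77·t ≡ 6 − 47 = -41 (mod 8).
    Reduce coefficients mod 8: 5·t ≡ 7 (mod 8).
    The inverse of 5 mod 8 is 5 (since 5·5 = 25 = 3·8 + 1), so t ≡ 5·7 = 35 ≡ 3 (mod 8).
    Then x = 47 + 77·3 = 278, valid modulo lcm(77, 8) = 616: x ≡ 278 (mod 616).
Verify: 278 mod 11 = 3 ✓, 278 mod 7 = 5 ✓, 278 mod 8 = 6 ✓.

x ≡ 278 (mod 616).
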